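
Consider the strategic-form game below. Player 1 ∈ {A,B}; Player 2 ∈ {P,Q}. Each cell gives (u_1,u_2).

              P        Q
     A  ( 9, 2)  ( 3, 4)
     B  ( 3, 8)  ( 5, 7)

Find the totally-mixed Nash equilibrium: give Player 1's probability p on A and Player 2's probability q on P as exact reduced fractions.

(p,q) = (1/3, 1/4)

P1 indiff ⇒ q·9+(1-q)·3 = q·3+(1-q)·5 ⇒ q(6) = (1-q)(2) ⇒ q = 1/4
P2 indiff ⇒ p·2+(1-p)·8 = p·4+(1-p)·7 ⇒ p(-2) = (1-p)(-1) ⇒ p = 1/3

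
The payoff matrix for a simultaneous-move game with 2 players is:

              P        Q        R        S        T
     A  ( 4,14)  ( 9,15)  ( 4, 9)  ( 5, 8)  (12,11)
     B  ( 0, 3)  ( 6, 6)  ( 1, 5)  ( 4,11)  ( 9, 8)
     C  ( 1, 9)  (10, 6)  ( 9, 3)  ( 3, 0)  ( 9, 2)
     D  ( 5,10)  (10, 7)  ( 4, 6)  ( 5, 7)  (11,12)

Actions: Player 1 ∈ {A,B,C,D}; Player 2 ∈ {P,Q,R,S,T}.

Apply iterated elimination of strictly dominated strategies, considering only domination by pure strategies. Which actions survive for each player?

P1 drop B (A beats it: P:4>0 Q:9>6 R:4>1 S:5>4 T:12>9)
P2 drop R (P beats it: A:14>9 C:9>3 D:10>6)
P2 drop S (P beats it: A:14>8 C:9>0 D:10>7)
P1→{A,C,D} P2→{P,Q,T}

IESDS → P1:{A,C,D} P2:{P,Q,T}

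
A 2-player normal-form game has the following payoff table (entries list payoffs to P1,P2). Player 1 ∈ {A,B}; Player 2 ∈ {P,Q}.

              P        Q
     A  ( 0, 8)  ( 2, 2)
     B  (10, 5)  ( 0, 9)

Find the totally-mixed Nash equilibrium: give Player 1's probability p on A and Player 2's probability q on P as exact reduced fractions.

(p,q) = (2/5, 1/6)

P1 indiff ⇒ q·0+(1-q)·2 = q·10+(1-q)·0 ⇒ q(-10) = (1-q)(-2) ⇒ q = 1/6
P2 indiff ⇒ p·8+(1-p)·5 = p·2+(1-p)·9 ⇒ p(6) = (1-p)(4) ⇒ p = 2/5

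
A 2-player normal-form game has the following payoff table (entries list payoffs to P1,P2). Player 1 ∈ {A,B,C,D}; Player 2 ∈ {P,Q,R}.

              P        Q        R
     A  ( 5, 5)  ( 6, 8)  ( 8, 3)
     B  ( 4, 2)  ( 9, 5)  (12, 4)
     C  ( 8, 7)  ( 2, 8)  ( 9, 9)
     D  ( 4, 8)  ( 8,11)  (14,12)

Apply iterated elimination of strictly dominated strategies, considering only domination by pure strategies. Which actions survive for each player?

P2 drop P (Q beats it: A:8>5 B:5>2 C:8>7 D:11>8)
P1 drop A (B beats it: Q:9>6 R:12>8)
P1 drop C (B beats it: Q:9>2 R:12>9)
P1→{B,D} P2→{Q,R}

Survivors P1:{B,D} P2:{Q,R}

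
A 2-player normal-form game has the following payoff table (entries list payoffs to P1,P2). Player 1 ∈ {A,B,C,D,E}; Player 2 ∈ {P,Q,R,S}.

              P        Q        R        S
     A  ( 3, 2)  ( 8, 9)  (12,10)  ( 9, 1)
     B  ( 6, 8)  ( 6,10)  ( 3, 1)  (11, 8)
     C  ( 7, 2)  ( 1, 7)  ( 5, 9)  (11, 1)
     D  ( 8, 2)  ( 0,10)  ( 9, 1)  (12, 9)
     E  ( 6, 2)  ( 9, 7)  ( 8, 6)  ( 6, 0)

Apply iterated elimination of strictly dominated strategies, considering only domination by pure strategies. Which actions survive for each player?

Remaining: P1:{A,E} P2:{Q,R}

P2 drop P (Q beats it: A:9>2 B:10>8 C:7>2 D:10>2 E:7>2)
P2 drop S (Q beats it: A:9>1 B:10>8 C:7>1 D:10>9 E:7>0)
P1 drop B (A beats it: Q:8>6 R:12>3)
P1 drop C (A beats it: Q:8>1 R:12>5)
P1 drop D (A beats it: Q:8>0 R:12>9)
P1→{A,E} P2→{Q,R}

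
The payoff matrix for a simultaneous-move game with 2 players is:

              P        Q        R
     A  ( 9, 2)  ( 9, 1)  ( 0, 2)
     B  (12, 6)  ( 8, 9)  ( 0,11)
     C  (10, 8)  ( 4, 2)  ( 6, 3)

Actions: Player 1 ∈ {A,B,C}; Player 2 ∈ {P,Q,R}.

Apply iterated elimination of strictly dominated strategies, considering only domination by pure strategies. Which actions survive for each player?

Survivors P1:{B,C} P2:{P,R}

P2 drop Q (R beats it: A:2>1 B:11>9 C:3>2)
P1 drop A (C beats it: P:10>9 R:6>0)
P1→{B,C} P2→{P,R}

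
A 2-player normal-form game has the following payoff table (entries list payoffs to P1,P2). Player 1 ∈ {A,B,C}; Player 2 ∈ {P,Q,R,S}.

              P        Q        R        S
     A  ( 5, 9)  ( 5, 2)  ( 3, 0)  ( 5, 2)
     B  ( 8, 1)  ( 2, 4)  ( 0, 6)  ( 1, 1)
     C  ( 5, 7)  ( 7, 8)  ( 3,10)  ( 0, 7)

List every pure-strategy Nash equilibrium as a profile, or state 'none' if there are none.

(A,P): not NE [P1→B gives 8>5]
(A,Q): not NE [P1→C gives 7>5; P2→P gives 9>2]
(A,R): not NE [P2→P gives 9>0]
(A,S): not NE [P2→P gives 9>2]
(B,P): not NE [P2→R gives 6>1]
(B,Q): not NE [P1→C gives 7>2; P2→R gives 6>4]
(B,R): not NE [P1→C gives 3>0]
(B,S): not NE [P1→A gives 5>1; P2→R gives 6>1]
(C,P): not NE [P1→B gives 8>5; P2→R gives 10>7]
(C,Q): not NE [P2→R gives 10>8]
(C,R): NE
(C,S): not NE [P1→A gives 5>0; P2→R gives 10>7]

PSNE = {(C,R)}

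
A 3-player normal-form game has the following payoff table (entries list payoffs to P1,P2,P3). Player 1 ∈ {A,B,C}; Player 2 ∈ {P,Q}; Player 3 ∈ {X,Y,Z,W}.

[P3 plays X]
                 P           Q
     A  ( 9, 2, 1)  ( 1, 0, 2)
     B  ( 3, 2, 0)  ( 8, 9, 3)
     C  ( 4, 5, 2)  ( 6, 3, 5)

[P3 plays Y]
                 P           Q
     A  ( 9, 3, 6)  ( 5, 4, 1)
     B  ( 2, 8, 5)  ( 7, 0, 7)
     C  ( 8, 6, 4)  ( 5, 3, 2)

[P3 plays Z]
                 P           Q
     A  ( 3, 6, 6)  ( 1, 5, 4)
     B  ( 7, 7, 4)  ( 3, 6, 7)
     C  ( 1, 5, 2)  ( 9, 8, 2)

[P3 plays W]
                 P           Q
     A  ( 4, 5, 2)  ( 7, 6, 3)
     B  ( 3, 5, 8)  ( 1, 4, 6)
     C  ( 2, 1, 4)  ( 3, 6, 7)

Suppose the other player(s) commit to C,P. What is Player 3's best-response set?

u_3(X vs C,P) = 2
u_3(Y vs C,P) = 4
u_3(Z vs C,P) = 2
u_3(W vs C,P) = 4
max payoff 4 at {Y,W}

P3 best: {Y,W}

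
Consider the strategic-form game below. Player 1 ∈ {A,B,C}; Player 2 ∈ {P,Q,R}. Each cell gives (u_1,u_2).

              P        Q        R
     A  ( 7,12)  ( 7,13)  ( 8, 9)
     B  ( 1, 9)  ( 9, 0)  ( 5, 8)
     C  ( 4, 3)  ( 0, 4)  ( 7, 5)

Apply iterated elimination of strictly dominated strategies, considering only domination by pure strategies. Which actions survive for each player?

Remaining: P1:{A,B} P2:{P,Q}

P1 drop C (A beats it: P:7>4 Q:7>0 R:8>7)
P2 drop R (P beats it: A:12>9 B:9>8)
P1→{A,B} P2→{P,Q}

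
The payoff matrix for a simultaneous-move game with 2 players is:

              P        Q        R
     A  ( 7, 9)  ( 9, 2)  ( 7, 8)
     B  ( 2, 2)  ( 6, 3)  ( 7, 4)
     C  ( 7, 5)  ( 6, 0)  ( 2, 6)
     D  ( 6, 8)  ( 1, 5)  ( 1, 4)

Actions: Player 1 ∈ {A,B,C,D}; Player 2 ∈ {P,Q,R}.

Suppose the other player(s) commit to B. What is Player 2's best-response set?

u_2(P vs B) = 2
u_2(Q vs B) = 3
u_2(R vs B) = 4
max payoff 4 at {R}

P2 best: {R}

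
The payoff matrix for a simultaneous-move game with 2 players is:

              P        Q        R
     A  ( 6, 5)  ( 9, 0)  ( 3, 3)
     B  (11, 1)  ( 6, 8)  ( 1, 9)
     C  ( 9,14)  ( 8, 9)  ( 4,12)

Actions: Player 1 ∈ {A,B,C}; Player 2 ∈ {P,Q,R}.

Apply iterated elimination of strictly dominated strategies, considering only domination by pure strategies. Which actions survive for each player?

IESDS → P1:{B,C} P2:{P,R}

P2 drop Q (R beats it: A:3>0 B:9>8 C:12>9)
P1 drop A (C beats it: P:9>6 R:4>3)
P1→{B,C} P2→{P,R}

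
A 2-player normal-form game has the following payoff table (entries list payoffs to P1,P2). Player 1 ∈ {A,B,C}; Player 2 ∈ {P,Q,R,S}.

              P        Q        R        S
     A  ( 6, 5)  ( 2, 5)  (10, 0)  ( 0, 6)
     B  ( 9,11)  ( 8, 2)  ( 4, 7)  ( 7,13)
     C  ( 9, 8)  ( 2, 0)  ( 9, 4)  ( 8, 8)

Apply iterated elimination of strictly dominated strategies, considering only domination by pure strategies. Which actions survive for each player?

P2 drop Q (S beats it: A:6>5 B:13>2 C:8>0)
P2 drop R (P beats it: A:5>0 B:11>7 C:8>4)
P1 drop A (B beats it: P:9>6 S:7>0)
P1→{B,C} P2→{P,S}

Survivors P1:{B,C} P2:{P,S}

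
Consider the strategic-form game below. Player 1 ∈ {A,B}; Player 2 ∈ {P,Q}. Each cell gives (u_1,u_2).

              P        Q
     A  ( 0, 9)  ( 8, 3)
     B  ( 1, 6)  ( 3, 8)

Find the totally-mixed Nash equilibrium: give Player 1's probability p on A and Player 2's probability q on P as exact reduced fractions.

P1 indiff ⇒ q·0+(1-q)·8 = q·1+(1-q)·3 ⇒ q(-1) = (1-q)(-5) ⇒ q = 5/6
P2 indiff ⇒ p·9+(1-p)·6 = p·3+(1-p)·8 ⇒ p(6) = (1-p)(2) ⇒ p = 1/4

P1 mixes 1/4 on A; P2 mixes 5/6 on P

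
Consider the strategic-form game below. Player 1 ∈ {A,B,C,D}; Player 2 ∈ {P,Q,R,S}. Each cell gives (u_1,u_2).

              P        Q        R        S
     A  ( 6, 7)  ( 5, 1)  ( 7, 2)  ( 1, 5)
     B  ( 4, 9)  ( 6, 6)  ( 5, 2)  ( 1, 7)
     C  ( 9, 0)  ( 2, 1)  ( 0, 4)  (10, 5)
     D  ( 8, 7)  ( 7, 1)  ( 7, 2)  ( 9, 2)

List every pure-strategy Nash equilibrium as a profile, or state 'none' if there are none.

PSNE = {(C,S)}

(A,P): not NE [P1→C gives 9>6]
(A,Q): not NE [P1→D gives 7>5; P2→P gives 7>1]
(A,R): not NE [P2→P gives 7>2]
(A,S): not NE [P1→C gives 10>1; P2→P gives 7>5]
(B,P): not NE [P1→C gives 9>4]
(B,Q): not NE [P1→D gives 7>6; P2→P gives 9>6]
(B,R): not NE [P1→D gives 7>5; P2→P gives 9>2]
(B,S): not NE [P1→C gives 10>1; P2→P gives 9>7]
(C,P): not NE [P2→S gives 5>0]
(C,Q): not NE [P1→D gives 7>2; P2→S gives 5>1]
(C,R): not NE [P1→D gives 7>0; P2→S gives 5>4]
(C,S): NE
(D,P): not NE [P1→C gives 9>8]
(D,Q): not NE [P2→P gives 7>1]
(D,R): not NE [P2→P gives 7>2]
(D,S): not NE [P1→C gives 10>9; P2→P gives 7>2]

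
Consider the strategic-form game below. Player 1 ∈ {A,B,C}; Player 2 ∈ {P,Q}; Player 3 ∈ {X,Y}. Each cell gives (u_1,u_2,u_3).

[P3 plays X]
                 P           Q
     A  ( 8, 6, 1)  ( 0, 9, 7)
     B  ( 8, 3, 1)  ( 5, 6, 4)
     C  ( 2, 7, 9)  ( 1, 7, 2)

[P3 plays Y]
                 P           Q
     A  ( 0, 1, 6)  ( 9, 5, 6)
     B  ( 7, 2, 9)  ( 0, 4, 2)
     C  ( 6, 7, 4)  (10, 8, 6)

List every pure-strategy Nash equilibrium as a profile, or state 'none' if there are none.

Nash profiles: (B,Q,X), (C,Q,Y)

(A,P,X): not NE [P2→Q gives 9>6; P3→Y gives 6>1]
(A,P,Y): not NE [P1→B gives 7>0; P2→Q gives 5>1]
(A,Q,X): not NE [P1→B gives 5>0]
(A,Q,Y): not NE [P1→C gives 10>9; P3→X gives 7>6]
(B,P,X): not NE [P2→Q gives 6>3; P3→Y gives 9>1]
(B,P,Y): not NE [P2→Q gives 4>2]
(B,Q,X): NE
(B,Q,Y): not NE [P1→C gives 10>0; P3→X gives 4>2]
(C,P,X): not NE [P1→B gives 8>2]
(C,P,Y): not NE [P1→B gives 7>6; P2→Q gives 8>7; P3→X gives 9>4]
(C,Q,X): not NE [P1→B gives 5>1; P3→Y gives 6>2]
(C,Q,Y): NE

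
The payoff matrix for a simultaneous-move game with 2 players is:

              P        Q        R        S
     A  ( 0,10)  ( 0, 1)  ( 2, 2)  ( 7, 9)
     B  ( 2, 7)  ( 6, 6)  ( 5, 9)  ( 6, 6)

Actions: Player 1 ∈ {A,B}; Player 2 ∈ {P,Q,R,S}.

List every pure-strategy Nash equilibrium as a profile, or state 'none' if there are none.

(A,P): not NE [P1→B gives 2>0]
(A,Q): not NE [P1→B gives 6>0; P2→P gives 10>1]
(A,R): not NE [P1→B gives 5>2; P2→P gives 10>2]
(A,S): not NE [P2→P gives 10>9]
(B,P): not NE [P2→R gives 9>7]
(B,Q): not NE [P2→R gives 9>6]
(B,R): NE
(B,S): not NE [P1→A gives 7>6; P2→R gives 9>6]

Nash profiles: (B,R)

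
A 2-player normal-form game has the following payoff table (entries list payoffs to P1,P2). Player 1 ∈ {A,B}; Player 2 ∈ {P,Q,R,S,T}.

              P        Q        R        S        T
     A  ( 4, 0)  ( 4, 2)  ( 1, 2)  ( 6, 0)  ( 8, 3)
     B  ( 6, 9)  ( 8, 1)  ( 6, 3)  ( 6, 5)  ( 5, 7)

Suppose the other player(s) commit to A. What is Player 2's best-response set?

u_2(P vs A) = 0
u_2(Q vs A) = 2
u_2(R vs A) = 2
u_2(S vs A) = 0
u_2(T vs A) = 3
max payoff 3 at {T}

P2 best: {T}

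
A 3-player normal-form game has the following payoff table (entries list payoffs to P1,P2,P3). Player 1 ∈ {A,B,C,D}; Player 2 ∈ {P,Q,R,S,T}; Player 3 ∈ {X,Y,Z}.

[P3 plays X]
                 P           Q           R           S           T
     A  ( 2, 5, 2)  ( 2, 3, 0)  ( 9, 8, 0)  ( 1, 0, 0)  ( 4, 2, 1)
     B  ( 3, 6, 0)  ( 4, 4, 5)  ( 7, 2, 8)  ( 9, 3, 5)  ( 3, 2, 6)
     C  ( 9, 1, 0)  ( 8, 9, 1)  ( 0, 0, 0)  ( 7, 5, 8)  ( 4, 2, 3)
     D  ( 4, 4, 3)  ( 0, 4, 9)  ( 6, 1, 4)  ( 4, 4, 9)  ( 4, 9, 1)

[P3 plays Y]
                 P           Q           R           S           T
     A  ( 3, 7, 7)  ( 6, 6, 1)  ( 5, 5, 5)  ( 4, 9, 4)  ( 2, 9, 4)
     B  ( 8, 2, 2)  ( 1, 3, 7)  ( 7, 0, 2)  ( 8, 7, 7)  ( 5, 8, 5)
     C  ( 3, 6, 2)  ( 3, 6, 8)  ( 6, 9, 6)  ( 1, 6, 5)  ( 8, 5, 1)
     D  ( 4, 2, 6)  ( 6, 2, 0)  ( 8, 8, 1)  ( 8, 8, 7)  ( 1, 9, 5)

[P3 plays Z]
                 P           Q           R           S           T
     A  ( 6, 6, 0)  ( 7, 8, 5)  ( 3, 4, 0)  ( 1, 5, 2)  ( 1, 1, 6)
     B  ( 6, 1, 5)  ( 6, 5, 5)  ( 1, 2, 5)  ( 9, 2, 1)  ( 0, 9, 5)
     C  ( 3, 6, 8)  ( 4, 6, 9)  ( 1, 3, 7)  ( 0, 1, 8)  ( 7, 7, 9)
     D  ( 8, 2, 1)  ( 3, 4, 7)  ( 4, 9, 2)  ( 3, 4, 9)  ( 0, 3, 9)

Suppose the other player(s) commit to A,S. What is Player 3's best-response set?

P3 best: {Y}

u_3(X vs A,S) = 0
u_3(Y vs A,S) = 4
u_3(Z vs A,S) = 2
max payoff 4 at {Y}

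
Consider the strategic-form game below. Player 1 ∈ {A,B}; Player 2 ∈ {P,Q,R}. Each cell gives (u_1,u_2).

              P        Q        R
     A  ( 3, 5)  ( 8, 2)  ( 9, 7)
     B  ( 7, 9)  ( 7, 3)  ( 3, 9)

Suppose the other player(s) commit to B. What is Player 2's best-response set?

u_2(P vs B) = 9
u_2(Q vs B) = 3
u_2(R vs B) = 9
max payoff 9 at {P,R}

argmax u_2 = {P,R}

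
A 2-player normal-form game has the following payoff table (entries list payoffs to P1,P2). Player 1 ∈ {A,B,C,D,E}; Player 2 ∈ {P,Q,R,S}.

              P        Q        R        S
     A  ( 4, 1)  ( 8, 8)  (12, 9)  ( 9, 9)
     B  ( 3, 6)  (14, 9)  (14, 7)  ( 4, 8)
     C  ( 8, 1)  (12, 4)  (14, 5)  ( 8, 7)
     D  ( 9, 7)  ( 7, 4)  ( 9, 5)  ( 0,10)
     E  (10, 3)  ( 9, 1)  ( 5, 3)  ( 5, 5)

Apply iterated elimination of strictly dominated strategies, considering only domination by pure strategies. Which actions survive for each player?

P2 drop P (S beats it: A:9>1 B:8>6 C:7>1 D:10>7 E:5>3)
P1 drop D (A beats it: Q:8>7 R:12>9 S:9>0)
P1 drop E (C beats it: Q:12>9 R:14>5 S:8>5)
P1→{A,B,C} P2→{Q,R,S}

IESDS → P1:{A,B,C} P2:{Q,R,S}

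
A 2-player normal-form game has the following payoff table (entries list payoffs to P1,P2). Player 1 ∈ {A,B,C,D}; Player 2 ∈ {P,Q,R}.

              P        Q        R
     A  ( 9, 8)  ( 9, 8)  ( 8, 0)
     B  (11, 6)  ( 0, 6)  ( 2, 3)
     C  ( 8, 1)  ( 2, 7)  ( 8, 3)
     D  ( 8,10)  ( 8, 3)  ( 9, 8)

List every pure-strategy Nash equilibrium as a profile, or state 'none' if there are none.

Nash profiles: (A,Q), (B,P)

(A,P): not NE [P1→B gives 11>9]
(A,Q): NE
(A,R): not NE [P1→D gives 9>8; P2→Q gives 8>0]
(B,P): NE
(B,Q): not NE [P1→A gives 9>0]
(B,R): not NE [P1→D gives 9>2; P2→Q gives 6>3]
(C,P): not NE [P1→B gives 11>8; P2→Q gives 7>1]
(C,Q): not NE [P1→A gives 9>2]
(C,R): not NE [P1→D gives 9>8; P2→Q gives 7>3]
(D,P): not NE [P1→B gives 11>8]
(D,Q): not NE [P1→A gives 9>8; P2→P gives 10>3]
(D,R): not NE [P2→P gives 10>8]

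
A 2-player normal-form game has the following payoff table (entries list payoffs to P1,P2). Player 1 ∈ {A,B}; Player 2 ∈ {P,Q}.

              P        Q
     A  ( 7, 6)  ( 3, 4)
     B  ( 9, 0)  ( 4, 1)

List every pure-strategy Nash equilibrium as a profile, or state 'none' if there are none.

PSNE = {(B,Q)}

(A,P): not NE [P1→B gives 9>7]
(A,Q): not NE [P1→B gives 4>3; P2→P gives 6>4]
(B,P): not NE [P2→Q gives 1>0]
(B,Q): NE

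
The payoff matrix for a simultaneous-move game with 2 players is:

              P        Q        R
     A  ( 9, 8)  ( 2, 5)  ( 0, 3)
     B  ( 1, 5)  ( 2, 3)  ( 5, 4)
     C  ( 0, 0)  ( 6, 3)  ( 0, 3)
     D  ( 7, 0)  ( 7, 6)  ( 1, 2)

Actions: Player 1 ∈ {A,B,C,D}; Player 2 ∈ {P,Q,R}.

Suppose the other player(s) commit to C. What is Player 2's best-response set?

P2 best: {Q,R}

u_2(P vs C) = 0
u_2(Q vs C) = 3
u_2(R vs C) = 3
max payoff 3 at {Q,R}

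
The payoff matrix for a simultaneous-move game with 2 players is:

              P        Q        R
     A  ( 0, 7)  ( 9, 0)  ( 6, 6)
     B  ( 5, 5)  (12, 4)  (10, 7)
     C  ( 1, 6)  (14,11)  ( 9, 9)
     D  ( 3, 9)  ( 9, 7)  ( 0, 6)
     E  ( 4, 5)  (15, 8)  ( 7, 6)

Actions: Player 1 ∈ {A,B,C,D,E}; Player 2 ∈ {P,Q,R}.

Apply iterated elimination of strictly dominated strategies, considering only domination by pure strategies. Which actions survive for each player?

P1 drop A (B beats it: P:5>0 Q:12>9 R:10>6)
P1 drop D (B beats it: P:5>3 Q:12>9 R:10>0)
P2 drop P (R beats it: B:7>5 C:9>6 E:6>5)
P1→{B,C,E} P2→{Q,R}

Remaining: P1:{B,C,E} P2:{Q,R}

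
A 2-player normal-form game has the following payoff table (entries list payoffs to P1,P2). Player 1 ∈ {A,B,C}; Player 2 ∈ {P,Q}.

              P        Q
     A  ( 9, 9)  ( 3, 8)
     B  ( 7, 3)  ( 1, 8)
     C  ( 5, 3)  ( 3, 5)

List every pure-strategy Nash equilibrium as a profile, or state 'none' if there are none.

NE set: (A,P), (C,Q)

(A,P): NE
(A,Q): not NE [P2→P gives 9>8]
(B,P): not NE [P1→A gives 9>7; P2→Q gives 8>3]
(B,Q): not NE [P1→C gives 3>1]
(C,P): not NE [P1→A gives 9>5; P2→Q gives 5>3]
(C,Q): NE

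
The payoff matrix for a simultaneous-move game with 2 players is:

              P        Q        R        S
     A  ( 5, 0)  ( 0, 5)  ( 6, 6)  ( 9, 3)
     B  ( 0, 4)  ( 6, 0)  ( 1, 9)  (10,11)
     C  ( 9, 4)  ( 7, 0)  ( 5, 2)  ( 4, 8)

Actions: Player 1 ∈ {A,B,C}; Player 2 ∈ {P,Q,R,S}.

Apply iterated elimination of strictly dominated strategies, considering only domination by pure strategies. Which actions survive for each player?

P2 drop P (S beats it: A:3>0 B:11>4 C:8>4)
P2 drop Q (R beats it: A:6>5 B:9>0 C:2>0)
P1 drop C (A beats it: R:6>5 S:9>4)
P1→{A,B} P2→{R,S}

IESDS → P1:{A,B} P2:{R,S}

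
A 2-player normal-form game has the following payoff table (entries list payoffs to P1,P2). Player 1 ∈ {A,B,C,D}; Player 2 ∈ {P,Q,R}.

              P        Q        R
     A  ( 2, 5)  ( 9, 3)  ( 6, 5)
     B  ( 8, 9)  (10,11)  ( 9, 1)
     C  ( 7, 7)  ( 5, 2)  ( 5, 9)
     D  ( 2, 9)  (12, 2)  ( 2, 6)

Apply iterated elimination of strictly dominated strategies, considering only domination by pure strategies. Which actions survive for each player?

P1 drop A (B beats it: P:8>2 Q:10>9 R:9>6)
P1 drop C (B beats it: P:8>7 Q:10>5 R:9>5)
P2 drop R (P beats it: B:9>1 D:9>6)
P1→{B,D} P2→{P,Q}

Survivors P1:{B,D} P2:{P,Q}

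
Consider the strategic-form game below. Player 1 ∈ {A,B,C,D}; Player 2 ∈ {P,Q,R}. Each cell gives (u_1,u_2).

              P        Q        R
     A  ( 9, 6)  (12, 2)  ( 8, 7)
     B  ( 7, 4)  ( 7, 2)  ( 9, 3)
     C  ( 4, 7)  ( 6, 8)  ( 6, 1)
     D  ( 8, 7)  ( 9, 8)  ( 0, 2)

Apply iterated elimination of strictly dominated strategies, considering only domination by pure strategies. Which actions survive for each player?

IESDS → P1:{A,B} P2:{P,R}

P1 drop C (A beats it: P:9>4 Q:12>6 R:8>6)
P1 drop D (A beats it: P:9>8 Q:12>9 R:8>0)
P2 drop Q (P beats it: A:6>2 B:4>2)
P1→{A,B} P2→{P,R}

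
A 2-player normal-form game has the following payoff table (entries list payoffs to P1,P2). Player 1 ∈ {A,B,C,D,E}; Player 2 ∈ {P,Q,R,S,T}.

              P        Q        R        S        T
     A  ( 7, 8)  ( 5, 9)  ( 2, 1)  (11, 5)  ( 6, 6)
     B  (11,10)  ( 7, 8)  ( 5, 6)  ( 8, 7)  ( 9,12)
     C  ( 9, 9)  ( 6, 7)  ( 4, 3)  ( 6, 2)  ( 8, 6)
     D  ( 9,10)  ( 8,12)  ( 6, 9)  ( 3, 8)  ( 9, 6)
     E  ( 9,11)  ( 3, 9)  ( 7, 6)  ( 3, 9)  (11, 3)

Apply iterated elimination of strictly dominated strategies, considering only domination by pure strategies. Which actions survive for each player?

P1 drop C (B beats it: P:11>9 Q:7>6 R:5>4 S:8>6 T:9>8)
P2 drop R (P beats it: A:8>1 B:10>6 D:10>9 E:11>6)
P2 drop S (P beats it: A:8>5 B:10>7 D:10>8 E:11>9)
P1 drop A (B beats it: P:11>7 Q:7>5 T:9>6)
P1→{B,D,E} P2→{P,Q,T}

IESDS → P1:{B,D,E} P2:{P,Q,T}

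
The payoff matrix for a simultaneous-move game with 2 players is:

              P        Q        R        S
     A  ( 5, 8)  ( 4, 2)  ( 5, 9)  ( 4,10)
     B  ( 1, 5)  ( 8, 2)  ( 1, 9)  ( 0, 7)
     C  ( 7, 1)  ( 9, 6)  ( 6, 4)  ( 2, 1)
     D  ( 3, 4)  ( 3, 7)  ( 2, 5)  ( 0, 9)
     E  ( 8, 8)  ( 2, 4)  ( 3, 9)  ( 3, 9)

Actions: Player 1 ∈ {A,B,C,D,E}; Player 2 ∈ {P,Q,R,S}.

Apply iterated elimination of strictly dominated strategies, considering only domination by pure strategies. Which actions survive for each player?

Survivors P1:{A,C} P2:{Q,R,S}

P1 drop B (C beats it: P:7>1 Q:9>8 R:6>1 S:2>0)
P1 drop D (A beats it: P:5>3 Q:4>3 R:5>2 S:4>0)
P2 drop P (R beats it: A:9>8 C:4>1 E:9>8)
P1 drop E (A beats it: Q:4>2 R:5>3 S:4>3)
P1→{A,C} P2→{Q,R,S}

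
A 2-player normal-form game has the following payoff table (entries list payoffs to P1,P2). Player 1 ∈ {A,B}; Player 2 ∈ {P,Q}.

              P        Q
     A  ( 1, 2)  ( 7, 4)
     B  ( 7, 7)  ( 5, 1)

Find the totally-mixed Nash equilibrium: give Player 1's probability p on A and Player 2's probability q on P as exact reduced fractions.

p=3/4, q=1/4

P1 indiff ⇒ q·1+(1-q)·7 = q·7+(1-q)·5 ⇒ q(-6) = (1-q)(-2) ⇒ q = 1/4
P2 indiff ⇒ p·2+(1-p)·7 = p·4+(1-p)·1 ⇒ p(-2) = (1-p)(-6) ⇒ p = 3/4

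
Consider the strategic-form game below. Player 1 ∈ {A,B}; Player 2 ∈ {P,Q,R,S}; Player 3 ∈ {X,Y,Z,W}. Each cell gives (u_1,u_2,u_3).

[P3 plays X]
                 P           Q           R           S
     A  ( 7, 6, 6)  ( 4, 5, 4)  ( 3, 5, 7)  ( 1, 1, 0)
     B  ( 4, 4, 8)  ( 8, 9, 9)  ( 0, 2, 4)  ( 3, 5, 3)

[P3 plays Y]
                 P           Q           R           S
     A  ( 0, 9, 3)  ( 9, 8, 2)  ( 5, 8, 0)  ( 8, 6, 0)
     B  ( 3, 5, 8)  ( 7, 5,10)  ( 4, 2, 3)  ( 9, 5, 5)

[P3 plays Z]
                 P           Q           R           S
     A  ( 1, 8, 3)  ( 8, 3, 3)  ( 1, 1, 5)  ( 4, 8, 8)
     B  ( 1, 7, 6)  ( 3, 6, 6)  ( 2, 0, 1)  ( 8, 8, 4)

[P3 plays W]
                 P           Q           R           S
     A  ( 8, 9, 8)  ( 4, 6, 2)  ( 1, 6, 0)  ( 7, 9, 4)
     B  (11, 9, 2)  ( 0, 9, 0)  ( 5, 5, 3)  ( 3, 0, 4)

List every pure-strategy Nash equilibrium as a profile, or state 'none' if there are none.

NE set: (B,P,Y), (B,S,Y)

(A,P,X): not NE [P3→W gives 8>6]
(A,P,Y): not NE [P1→B gives 3>0; P3→W gives 8>3]
(A,P,Z): not NE [P3→W gives 8>3]
(A,P,W): not NE [P1→B gives 11>8]
(A,Q,X): not NE [P1→B gives 8>4; P2→P gives 6>5]
(A,Q,Y): not NE [P2→P gives 9>8; P3→X gives 4>2]
(A,Q,Z): not NE [P2→S gives 8>3; P3→X gives 4>3]
(A,Q,W): not NE [P2→S gives 9>6; P3→X gives 4>2]
(A,R,X): not NE [P2→P gives 6>5]
(A,R,Y): not NE [P2→P gives 9>8; P3→X gives 7>0]
(A,R,Z): not NE [P1→B gives 2>1; P2→S gives 8>1; P3→X gives 7>5]
(A,R,W): not NE [P1→B gives 5>1; P2→S gives 9>6; P3→X gives 7>0]
(A,S,X): not NE [P1→B gives 3>1; P2→P gives 6>1; P3→Z gives 8>0]
(A,S,Y): not NE [P1→B gives 9>8; P2→P gives 9>6; P3→Z gives 8>0]
(A,S,Z): not NE [P1→B gives 8>4]
(A,S,W): not NE [P3→Z gives 8>4]
(B,P,X): not NE [P1→A gives 7>4; P2→Q gives 9>4]
(B,P,Y): NE
(B,P,Z): not NE [P2→S gives 8>7; P3→Y gives 8>6]
(B,P,W): not NE [P3→Y gives 8>2]
(B,Q,X): not NE [P3→Y gives 10>9]
(B,Q,Y): not NE [P1→A gives 9>7]
(B,Q,Z): not NE [P1→A gives 8>3; P2→S gives 8>6; P3→Y gives 10>6]
(B,Q,W): not NE [P1→A gives 4>0; P3→Y gives 10>0]
(B,R,X): not NE [P1→A gives 3>0; P2→Q gives 9>2]
(B,R,Y): not NE [P1→A gives 5>4; P2→S gives 5>2; P3→X gives 4>3]
(B,R,Z): not NE [P2→S gives 8>0; P3→X gives 4>1]
(B,R,W): not NE [P2→Q gives 9>5; P3→X gives 4>3]
(B,S,X): not NE [P2→Q gives 9>5; P3→Y gives 5>3]
(B,S,Y): NE
(B,S,Z): not NE [P3→Y gives 5>4]
(B,S,W): not NE [P1→A gives 7>3; P2→Q gives 9>0; P3→Y gives 5>4]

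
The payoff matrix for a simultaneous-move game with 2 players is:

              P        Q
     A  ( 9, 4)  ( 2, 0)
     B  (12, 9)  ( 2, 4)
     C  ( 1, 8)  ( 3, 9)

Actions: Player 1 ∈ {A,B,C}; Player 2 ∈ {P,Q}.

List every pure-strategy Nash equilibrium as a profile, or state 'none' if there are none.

PSNE = {(B,P), (C,Q)}

(A,P): not NE [P1→B gives 12>9]
(A,Q): not NE [P1→C gives 3>2; P2→P gives 4>0]
(B,P): NE
(B,Q): not NE [P1→C gives 3>2; P2→P gives 9>4]
(C,P): not NE [P1→B gives 12>1; P2→Q gives 9>8]
(C,Q): NE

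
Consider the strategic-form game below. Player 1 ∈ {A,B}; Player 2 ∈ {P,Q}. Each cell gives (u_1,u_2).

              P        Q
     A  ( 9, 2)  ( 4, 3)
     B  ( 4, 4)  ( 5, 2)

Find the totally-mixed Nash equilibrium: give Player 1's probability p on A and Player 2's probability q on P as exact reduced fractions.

P1 mixes 2/3 on A; P2 mixes 1/6 on P

P1 indiff ⇒ q·9+(1-q)·4 = q·4+(1-q)·5 ⇒ q(5) = (1-q)(1) ⇒ q = 1/6
P2 indiff ⇒ p·2+(1-p)·4 = p·3+(1-p)·2 ⇒ p(-1) = (1-p)(-2) ⇒ p = 2/3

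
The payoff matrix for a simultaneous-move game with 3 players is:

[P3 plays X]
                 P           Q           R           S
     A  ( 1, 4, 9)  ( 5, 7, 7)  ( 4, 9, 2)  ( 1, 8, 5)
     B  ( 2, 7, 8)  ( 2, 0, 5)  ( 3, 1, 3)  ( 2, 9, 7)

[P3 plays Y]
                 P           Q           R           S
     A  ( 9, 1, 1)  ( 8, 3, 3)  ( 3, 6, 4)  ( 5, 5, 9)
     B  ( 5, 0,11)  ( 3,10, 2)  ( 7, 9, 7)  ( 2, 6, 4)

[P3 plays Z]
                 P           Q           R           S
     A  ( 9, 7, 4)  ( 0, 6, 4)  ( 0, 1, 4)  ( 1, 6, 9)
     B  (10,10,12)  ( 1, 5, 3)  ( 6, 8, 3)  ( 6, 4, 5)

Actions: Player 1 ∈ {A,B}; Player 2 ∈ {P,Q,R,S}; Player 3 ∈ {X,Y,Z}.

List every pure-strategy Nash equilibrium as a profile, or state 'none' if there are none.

(A,P,X): not NE [P1→B gives 2>1; P2→R gives 9>4]
(A,P,Y): not NE [P2→R gives 6>1; P3→X gives 9>1]
(A,P,Z): not NE [P1→B gives 10>9; P3→X gives 9>4]
(A,Q,X): not NE [P2→R gives 9>7]
(A,Q,Y): not NE [P2→R gives 6>3; P3→X gives 7>3]
(A,Q,Z): not NE [P1→B gives 1>0; P2→P gives 7>6; P3→X gives 7>4]
(A,R,X): not NE [P3→Z gives 4>2]
(A,R,Y): not NE [P1→B gives 7>3]
(A,R,Z): not NE [P1→B gives 6>0; P2→P gives 7>1]
(A,S,X): not NE [P1→B gives 2>1; P2→R gives 9>8; P3→Z gives 9>5]
(A,S,Y): not NE [P2→R gives 6>5]
(A,S,Z): not NE [P1→B gives 6>1; P2→P gives 7>6]
(B,P,X): not NE [P2→S gives 9>7; P3→Z gives 12>8]
(B,P,Y): not NE [P1→A gives 9>5; P2→Q gives 10>0; P3→Z gives 12>11]
(B,P,Z): NE
(B,Q,X): not NE [P1→A gives 5>2; P2→S gives 9>0]
(B,Q,Y): not NE [P1→A gives 8>3; P3→X gives 5>2]
(B,Q,Z): not NE [P2→P gives 10>5; P3→X gives 5>3]
(B,R,X): not NE [P1→A gives 4>3; P2→S gives 9>1; P3→Y gives 7>3]
(B,R,Y): not NE [P2→Q gives 10>9]
(B,R,Z): not NE [P2→P gives 10>8; P3→Y gives 7>3]
(B,S,X): NE
(B,S,Y): not NE [P1→A gives 5>2; P2→Q gives 10>6; P3→X gives 7>4]
(B,S,Z): not NE [P2→P gives 10>4; P3→X gives 7>5]

Nash profiles: (B,P,Z), (B,S,X)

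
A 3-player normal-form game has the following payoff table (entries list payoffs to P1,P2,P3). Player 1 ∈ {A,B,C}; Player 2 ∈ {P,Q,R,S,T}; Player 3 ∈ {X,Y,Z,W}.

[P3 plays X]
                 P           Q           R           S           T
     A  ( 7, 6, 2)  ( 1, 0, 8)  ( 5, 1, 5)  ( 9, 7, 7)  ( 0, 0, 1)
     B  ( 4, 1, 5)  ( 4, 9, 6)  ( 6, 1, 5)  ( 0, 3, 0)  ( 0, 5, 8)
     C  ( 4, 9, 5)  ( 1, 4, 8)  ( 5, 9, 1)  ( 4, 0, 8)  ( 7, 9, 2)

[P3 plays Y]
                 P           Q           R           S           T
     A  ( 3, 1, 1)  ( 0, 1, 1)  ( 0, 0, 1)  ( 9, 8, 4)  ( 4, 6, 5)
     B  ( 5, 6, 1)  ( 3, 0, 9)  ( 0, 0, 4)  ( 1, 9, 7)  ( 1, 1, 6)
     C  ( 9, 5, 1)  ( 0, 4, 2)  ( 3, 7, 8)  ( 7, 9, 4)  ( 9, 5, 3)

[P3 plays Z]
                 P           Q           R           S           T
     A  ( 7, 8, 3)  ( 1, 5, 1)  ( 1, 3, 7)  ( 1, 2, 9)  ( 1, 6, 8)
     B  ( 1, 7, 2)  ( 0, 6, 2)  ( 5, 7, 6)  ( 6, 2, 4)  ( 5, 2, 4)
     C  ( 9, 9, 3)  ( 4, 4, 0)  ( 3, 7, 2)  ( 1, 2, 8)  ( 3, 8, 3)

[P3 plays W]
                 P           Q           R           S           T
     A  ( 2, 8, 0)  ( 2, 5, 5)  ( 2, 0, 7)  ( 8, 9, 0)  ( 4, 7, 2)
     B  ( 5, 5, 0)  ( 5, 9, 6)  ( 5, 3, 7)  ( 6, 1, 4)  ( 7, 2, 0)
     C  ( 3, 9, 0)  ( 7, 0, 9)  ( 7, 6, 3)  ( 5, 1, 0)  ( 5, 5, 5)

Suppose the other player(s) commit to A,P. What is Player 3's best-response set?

argmax u_3 = {Z}

u_3(X vs A,P) = 2
u_3(Y vs A,P) = 1
u_3(Z vs A,P) = 3
u_3(W vs A,P) = 0
max payoff 3 at {Z}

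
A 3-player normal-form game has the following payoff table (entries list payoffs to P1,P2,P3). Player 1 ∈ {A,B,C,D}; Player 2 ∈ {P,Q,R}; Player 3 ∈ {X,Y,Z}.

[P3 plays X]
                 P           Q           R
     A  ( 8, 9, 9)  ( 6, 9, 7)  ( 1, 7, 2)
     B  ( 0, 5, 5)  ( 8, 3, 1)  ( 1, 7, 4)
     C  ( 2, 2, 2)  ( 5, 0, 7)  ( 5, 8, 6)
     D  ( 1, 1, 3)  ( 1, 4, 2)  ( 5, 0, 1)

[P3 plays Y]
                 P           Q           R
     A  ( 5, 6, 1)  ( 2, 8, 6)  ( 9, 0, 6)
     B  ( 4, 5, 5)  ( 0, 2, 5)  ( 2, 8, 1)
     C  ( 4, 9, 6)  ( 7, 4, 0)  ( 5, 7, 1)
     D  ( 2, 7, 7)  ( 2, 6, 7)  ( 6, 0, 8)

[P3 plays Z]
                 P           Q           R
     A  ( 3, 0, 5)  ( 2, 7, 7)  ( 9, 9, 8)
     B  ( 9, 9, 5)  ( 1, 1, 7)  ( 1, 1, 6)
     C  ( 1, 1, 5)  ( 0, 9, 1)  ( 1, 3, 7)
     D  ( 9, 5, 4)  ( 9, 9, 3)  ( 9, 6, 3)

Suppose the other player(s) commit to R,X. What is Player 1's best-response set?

u_1(A vs R,X) = 1
u_1(B vs R,X) = 1
u_1(C vs R,X) = 5
u_1(D vs R,X) = 5
max payoff 5 at {C,D}

P1 best: {C,D}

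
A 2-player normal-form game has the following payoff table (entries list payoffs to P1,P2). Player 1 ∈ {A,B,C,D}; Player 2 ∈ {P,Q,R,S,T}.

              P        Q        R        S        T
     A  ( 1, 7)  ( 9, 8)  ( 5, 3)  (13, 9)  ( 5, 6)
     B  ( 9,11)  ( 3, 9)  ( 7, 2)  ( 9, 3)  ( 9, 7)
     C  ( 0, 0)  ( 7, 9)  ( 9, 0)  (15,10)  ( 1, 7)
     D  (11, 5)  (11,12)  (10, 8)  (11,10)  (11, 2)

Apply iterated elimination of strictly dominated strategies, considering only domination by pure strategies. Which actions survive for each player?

P1 drop B (D beats it: P:11>9 Q:11>3 R:10>7 S:11>9 T:11>9)
P2 drop P (Q beats it: A:8>7 C:9>0 D:12>5)
P2 drop R (Q beats it: A:8>3 C:9>0 D:12>8)
P2 drop T (Q beats it: A:8>6 C:9>7 D:12>2)
P1→{A,C,D} P2→{Q,S}

Remaining: P1:{A,C,D} P2:{Q,S}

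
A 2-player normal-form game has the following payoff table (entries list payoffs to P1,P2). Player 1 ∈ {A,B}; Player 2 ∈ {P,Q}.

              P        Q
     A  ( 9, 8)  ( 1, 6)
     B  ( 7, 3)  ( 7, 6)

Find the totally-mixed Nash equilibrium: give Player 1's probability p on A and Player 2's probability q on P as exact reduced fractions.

p=3/5, q=3/4

P1 indiff ⇒ q·9+(1-q)·1 = q·7+(1-q)·7 ⇒ q(2) = (1-q)(6) ⇒ q = 3/4
P2 indiff ⇒ p·8+(1-p)·3 = p·6+(1-p)·6 ⇒ p(2) = (1-p)(3) ⇒ p = 3/5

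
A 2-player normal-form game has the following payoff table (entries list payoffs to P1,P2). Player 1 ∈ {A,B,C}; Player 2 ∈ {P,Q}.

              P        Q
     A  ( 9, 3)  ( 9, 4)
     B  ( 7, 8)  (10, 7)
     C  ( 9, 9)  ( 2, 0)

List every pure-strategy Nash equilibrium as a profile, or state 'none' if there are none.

(A,P): not NE [P2→Q gives 4>3]
(A,Q): not NE [P1→B gives 10>9]
(B,P): not NE [P1→C gives 9>7]
(B,Q): not NE [P2→P gives 8>7]
(C,P): NE
(C,Q): not NE [P1→B gives 10>2; P2→P gives 9>0]

PSNE = {(C,P)}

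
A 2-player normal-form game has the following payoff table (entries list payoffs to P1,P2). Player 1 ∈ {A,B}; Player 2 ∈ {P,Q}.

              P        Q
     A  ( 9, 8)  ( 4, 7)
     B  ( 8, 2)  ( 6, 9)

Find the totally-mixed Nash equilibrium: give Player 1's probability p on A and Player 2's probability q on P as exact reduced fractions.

P1 indiff ⇒ q·9+(1-q)·4 = q·8+(1-q)·6 ⇒ q(1) = (1-q)(2) ⇒ q = 2/3
P2 indiff ⇒ p·8+(1-p)·2 = p·7+(1-p)·9 ⇒ p(1) = (1-p)(7) ⇒ p = 7/8

(p,q) = (7/8, 2/3)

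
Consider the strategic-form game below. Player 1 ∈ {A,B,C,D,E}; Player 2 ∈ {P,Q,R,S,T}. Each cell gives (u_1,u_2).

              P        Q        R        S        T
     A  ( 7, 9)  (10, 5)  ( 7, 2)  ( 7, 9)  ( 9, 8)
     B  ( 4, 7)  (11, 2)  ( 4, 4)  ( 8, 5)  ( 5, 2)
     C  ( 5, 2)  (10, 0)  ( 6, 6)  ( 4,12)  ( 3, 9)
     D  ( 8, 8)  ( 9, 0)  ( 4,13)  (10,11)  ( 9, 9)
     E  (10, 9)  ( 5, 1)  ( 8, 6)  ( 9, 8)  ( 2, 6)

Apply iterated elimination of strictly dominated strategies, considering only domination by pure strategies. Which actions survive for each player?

Remaining: P1:{D,E} P2:{P,R,S}

P2 drop Q (P beats it: A:9>5 B:7>2 C:2>0 D:8>0 E:9>1)
P1 drop C (A beats it: P:7>5 R:7>6 S:7>4 T:9>3)
P2 drop T (S beats it: A:9>8 B:5>2 D:11>9 E:8>6)
P1 drop A (E beats it: P:10>7 R:8>7 S:9>7)
P1 drop B (E beats it: P:10>4 R:8>4 S:9>8)
P1→{D,E} P2→{P,R,S}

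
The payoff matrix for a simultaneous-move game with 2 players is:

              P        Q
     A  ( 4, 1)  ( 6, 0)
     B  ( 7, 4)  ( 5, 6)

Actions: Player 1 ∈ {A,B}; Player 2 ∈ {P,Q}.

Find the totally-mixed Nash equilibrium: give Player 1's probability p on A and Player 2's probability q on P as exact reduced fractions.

P1 mixes 2/3 on A; P2 mixes 1/4 on P

P1 indiff ⇒ q·4+(1-q)·6 = q·7+(1-q)·5 ⇒ q(-3) = (1-q)(-1) ⇒ q = 1/4
P2 indiff ⇒ p·1+(1-p)·4 = p·0+(1-p)·6 ⇒ p(1) = (1-p)(2) ⇒ p = 2/3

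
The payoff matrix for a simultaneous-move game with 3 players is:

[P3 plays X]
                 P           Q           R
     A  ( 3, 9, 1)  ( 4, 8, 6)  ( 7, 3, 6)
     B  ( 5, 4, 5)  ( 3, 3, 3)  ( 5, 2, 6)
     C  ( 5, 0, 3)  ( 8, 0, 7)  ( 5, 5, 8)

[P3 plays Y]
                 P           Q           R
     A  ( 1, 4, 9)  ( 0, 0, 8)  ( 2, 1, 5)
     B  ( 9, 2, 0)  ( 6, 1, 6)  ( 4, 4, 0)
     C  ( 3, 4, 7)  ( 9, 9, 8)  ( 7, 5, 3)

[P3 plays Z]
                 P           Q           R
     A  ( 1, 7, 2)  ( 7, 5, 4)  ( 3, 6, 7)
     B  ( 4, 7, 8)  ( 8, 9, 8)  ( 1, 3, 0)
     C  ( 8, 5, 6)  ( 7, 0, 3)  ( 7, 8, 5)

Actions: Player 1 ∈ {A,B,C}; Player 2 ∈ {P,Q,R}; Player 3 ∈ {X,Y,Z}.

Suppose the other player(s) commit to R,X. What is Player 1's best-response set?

argmax u_1 = {A}

u_1(A vs R,X) = 7
u_1(B vs R,X) = 5
u_1(C vs R,X) = 5
max payoff 7 at {A}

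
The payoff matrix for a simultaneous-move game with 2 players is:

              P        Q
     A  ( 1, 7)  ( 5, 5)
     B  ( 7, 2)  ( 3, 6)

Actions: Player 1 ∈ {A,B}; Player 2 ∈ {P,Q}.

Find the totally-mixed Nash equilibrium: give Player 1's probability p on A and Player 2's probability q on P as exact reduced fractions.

(p,q) = (2/3, 1/4)

P1 indiff ⇒ q·1+(1-q)·5 = q·7+(1-q)·3 ⇒ q(-6) = (1-q)(-2) ⇒ q = 1/4
P2 indiff ⇒ p·7+(1-p)·2 = p·5+(1-p)·6 ⇒ p(2) = (1-p)(4) ⇒ p = 2/3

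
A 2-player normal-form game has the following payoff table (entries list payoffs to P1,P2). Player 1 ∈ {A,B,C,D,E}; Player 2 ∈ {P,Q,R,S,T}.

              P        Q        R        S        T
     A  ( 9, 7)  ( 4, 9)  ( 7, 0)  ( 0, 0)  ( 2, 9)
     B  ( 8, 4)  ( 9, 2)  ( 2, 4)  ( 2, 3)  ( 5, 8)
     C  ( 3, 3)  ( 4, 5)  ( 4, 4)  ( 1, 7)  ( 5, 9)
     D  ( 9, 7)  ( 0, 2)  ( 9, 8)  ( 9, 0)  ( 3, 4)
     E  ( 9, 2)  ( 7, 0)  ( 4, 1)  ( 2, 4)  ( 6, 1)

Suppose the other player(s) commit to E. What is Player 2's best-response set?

P2 best: {S}

u_2(P vs E) = 2
u_2(Q vs E) = 0
u_2(R vs E) = 1
u_2(S vs E) = 4
u_2(T vs E) = 1
max payoff 4 at {S}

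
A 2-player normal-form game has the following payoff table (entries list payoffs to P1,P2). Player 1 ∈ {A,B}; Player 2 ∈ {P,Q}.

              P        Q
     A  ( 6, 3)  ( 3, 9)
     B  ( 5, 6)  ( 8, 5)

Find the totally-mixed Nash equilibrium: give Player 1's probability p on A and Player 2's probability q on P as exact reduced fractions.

P1 mixes 1/7 on A; P2 mixes 5/6 on P

P1 indiff ⇒ q·6+(1-q)·3 = q·5+(1-q)·8 ⇒ q(1) = (1-q)(5) ⇒ q = 5/6
P2 indiff ⇒ p·3+(1-p)·6 = p·9+(1-p)·5 ⇒ p(-6) = (1-p)(-1) ⇒ p = 1/7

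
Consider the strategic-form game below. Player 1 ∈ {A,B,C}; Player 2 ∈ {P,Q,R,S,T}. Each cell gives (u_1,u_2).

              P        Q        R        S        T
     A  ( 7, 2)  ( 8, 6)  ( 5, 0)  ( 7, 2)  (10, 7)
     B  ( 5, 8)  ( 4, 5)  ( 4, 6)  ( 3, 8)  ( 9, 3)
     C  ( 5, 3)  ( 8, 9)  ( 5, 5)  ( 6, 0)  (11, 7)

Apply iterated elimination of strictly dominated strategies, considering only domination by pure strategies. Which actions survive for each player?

IESDS → P1:{A,C} P2:{Q,T}

P1 drop B (A beats it: P:7>5 Q:8>4 R:5>4 S:7>3 T:10>9)
P2 drop P (Q beats it: A:6>2 C:9>3)
P2 drop R (Q beats it: A:6>0 C:9>5)
P2 drop S (Q beats it: A:6>2 C:9>0)
P1→{A,C} P2→{Q,T}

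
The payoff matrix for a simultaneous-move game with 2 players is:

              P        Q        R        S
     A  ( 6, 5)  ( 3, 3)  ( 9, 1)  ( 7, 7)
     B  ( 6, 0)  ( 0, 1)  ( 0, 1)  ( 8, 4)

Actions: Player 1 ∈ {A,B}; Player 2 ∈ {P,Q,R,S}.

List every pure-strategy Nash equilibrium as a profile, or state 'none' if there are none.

PSNE = {(B,S)}

(A,P): not NE [P2→S gives 7>5]
(A,Q): not NE [P2→S gives 7>3]
(A,R): not NE [P2→S gives 7>1]
(A,S): not NE [P1→B gives 8>7]
(B,P): not NE [P2→S gives 4>0]
(B,Q): not NE [P1→A gives 3>0; P2→S gives 4>1]
(B,R): not NE [P1→A gives 9>0; P2→S gives 4>1]
(B,S): NE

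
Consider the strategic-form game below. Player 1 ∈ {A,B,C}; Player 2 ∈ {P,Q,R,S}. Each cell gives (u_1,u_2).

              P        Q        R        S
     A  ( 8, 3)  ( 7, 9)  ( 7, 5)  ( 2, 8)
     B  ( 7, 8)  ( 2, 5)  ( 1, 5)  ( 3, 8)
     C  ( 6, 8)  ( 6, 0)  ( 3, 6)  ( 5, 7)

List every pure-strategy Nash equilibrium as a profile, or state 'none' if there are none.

(A,P): not NE [P2→Q gives 9>3]
(A,Q): NE
(A,R): not NE [P2→Q gives 9>5]
(A,S): not NE [P1→C gives 5>2; P2→Q gives 9>8]
(B,P): not NE [P1→A gives 8>7]
(B,Q): not NE [P1→A gives 7>2; P2→S gives 8>5]
(B,R): not NE [P1→A gives 7>1; P2→S gives 8>5]
(B,S): not NE [P1→C gives 5>3]
(C,P): not NE [P1→A gives 8>6]
(C,Q): not NE [P1→A gives 7>6; P2→P gives 8>0]
(C,R): not NE [P1→A gives 7>3; P2→P gives 8>6]
(C,S): not NE [P2→P gives 8>7]

PSNE = {(A,Q)}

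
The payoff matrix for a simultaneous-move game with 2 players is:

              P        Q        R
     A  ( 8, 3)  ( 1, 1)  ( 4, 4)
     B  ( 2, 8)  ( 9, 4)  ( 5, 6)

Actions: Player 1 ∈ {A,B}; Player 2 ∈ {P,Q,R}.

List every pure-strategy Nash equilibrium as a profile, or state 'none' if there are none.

Equilibria: none

(A,P): not NE [P2→R gives 4>3]
(A,Q): not NE [P1→B gives 9>1; P2→R gives 4>1]
(A,R): not NE [P1→B gives 5>4]
(B,P): not NE [P1→A gives 8>2]
(B,Q): not NE [P2→P gives 8>4]
(B,R): not NE [P2→P gives 8>6]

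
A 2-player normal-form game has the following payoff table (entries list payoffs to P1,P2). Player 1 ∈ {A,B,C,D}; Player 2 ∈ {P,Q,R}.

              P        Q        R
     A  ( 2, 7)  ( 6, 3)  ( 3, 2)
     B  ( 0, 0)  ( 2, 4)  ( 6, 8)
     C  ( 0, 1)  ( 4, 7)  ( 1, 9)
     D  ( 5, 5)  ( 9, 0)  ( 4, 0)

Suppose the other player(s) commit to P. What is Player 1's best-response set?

u_1(A vs P) = 2
u_1(B vs P) = 0
u_1(C vs P) = 0
u_1(D vs P) = 5
max payoff 5 at {D}

P1 best: {D}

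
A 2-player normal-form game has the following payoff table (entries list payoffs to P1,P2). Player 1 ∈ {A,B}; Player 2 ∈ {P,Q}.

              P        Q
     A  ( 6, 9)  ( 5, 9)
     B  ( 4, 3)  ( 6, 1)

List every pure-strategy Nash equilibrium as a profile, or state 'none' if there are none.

PSNE = {(A,P)}

(A,P): NE
(A,Q): not NE [P1→B gives 6>5]
(B,P): not NE [P1→A gives 6>4]
(B,Q): not NE [P2→P gives 3>1]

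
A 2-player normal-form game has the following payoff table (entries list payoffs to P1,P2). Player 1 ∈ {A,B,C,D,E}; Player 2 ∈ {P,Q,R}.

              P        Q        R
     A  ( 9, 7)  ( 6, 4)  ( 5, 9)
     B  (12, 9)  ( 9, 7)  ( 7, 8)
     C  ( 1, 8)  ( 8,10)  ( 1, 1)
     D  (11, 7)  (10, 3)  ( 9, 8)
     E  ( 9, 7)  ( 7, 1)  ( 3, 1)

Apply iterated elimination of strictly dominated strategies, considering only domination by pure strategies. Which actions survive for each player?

Survivors P1:{B,D} P2:{P,R}

P1 drop A (B beats it: P:12>9 Q:9>6 R:7>5)
P1 drop C (B beats it: P:12>1 Q:9>8 R:7>1)
P1 drop E (B beats it: P:12>9 Q:9>7 R:7>3)
P2 drop Q (P beats it: B:9>7 D:7>3)
P1→{B,D} P2→{P,R}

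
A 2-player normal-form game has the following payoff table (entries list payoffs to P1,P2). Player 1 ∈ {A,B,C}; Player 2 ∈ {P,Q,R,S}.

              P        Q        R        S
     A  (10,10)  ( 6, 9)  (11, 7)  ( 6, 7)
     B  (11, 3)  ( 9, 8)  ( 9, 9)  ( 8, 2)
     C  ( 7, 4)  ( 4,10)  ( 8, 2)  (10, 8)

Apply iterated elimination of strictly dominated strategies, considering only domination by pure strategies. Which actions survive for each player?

Survivors P1:{A,B} P2:{P,Q,R}

P2 drop S (Q beats it: A:9>7 B:8>2 C:10>8)
P1 drop C (A beats it: P:10>7 Q:6>4 R:11>8)
P1→{A,B} P2→{P,Q,R}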